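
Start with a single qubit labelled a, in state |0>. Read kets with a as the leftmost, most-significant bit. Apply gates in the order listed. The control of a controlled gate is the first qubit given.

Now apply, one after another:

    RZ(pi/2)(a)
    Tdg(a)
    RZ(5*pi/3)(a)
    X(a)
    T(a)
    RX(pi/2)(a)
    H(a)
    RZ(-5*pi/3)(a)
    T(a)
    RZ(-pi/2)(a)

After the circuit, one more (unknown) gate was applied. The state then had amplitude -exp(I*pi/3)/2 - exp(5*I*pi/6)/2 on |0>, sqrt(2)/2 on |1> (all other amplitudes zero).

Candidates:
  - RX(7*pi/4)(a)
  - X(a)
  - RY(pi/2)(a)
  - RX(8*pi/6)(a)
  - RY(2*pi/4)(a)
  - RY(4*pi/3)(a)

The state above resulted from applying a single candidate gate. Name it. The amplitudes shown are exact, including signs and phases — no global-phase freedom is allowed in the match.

It was X(a) that produced the state shown.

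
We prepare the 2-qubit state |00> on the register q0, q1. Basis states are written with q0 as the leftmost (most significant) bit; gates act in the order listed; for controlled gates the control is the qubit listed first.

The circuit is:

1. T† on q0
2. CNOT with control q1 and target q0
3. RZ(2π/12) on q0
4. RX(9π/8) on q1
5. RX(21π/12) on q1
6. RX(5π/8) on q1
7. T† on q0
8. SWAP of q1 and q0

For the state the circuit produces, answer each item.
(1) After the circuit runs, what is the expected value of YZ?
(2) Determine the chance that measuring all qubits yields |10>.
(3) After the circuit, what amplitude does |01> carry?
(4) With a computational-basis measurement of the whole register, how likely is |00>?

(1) The observable YZ averages to -2*sqrt(1/2 - sqrt(2)/4)*sqrt(sqrt(2)/4 + 1/2)*sin(7*pi/16)**2*cos(5*pi/16)**2 - sqrt(2)*sin(5*pi/16)**2*sin(7*pi/16)*cos(7*pi/16) - sqrt(2)*sin(5*pi/16)*cos(5*pi/16)*cos(7*pi/16)**2 - 2*sqrt(1/2 - sqrt(2)/4)*sqrt(sqrt(2)/4 + 1/2)*sin(5*pi/16)**2*cos(7*pi/16)**2 + 2*sqrt(1/2 - sqrt(2)/4)*sqrt(sqrt(2)/4 + 1/2)*cos(5*pi/16)**2*cos(7*pi/16)**2 + sqrt(2)*sin(7*pi/16)*cos(5*pi/16)**2*cos(7*pi/16) + 8*sqrt(1/2 - sqrt(2)/4)*sqrt(sqrt(2)/4 + 1/2)*sin(5*pi/16)*sin(7*pi/16)*cos(5*pi/16)*cos(7*pi/16) + 2*sqrt(1/2 - sqrt(2)/4)*sqrt(sqrt(2)/4 + 1/2)*sin(5*pi/16)**2*sin(7*pi/16)**2 + sqrt(2)*sin(5*pi/16)*sin(7*pi/16)**2*cos(5*pi/16).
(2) Outcome |10> occurs with probability -sqrt(2)*sin(5*pi/16)**2*sin(7*pi/16)**2/4 - sqrt(2)*sin(5*pi/16)*sin(7*pi/16)*cos(5*pi/16)*cos(7*pi/16) - 2*sqrt(1/2 - sqrt(2)/4)*sqrt(sqrt(2)/4 + 1/2)*sin(5*pi/16)**2*sin(7*pi/16)*cos(7*pi/16) - 2*sqrt(1/2 - sqrt(2)/4)*sqrt(sqrt(2)/4 + 1/2)*sin(5*pi/16)*cos(5*pi/16)*cos(7*pi/16)**2 - sqrt(2)*cos(5*pi/16)**2*cos(7*pi/16)**2/4 + cos(5*pi/16)**2*cos(7*pi/16)**2/2 + sqrt(2)*sin(5*pi/16)**2*cos(7*pi/16)**2/4 + sin(5*pi/16)**2*cos(7*pi/16)**2/2 + 2*sqrt(1/2 - sqrt(2)/4)*sqrt(sqrt(2)/4 + 1/2)*sin(7*pi/16)*cos(5*pi/16)**2*cos(7*pi/16) + sqrt(2)*sin(7*pi/16)**2*cos(5*pi/16)**2/4 + sin(7*pi/16)**2*cos(5*pi/16)**2/2 + 2*sqrt(1/2 - sqrt(2)/4)*sqrt(sqrt(2)/4 + 1/2)*sin(5*pi/16)*sin(7*pi/16)**2*cos(5*pi/16) + sin(5*pi/16)**2*sin(7*pi/16)**2/2.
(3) The amplitude on |01> is 0.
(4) Outcome |00> occurs with probability -2*sqrt(1/2 - sqrt(2)/4)*sqrt(sqrt(2)/4 + 1/2)*sin(5*pi/16)*sin(7*pi/16)**2*cos(5*pi/16) - sqrt(2)*sin(7*pi/16)**2*cos(5*pi/16)**2/4 - 2*sqrt(1/2 - sqrt(2)/4)*sqrt(sqrt(2)/4 + 1/2)*sin(7*pi/16)*cos(5*pi/16)**2*cos(7*pi/16) - sqrt(2)*sin(5*pi/16)**2*cos(7*pi/16)**2/4 + sqrt(2)*cos(5*pi/16)**2*cos(7*pi/16)**2/4 + cos(5*pi/16)**2*cos(7*pi/16)**2/2 + 2*sqrt(1/2 - sqrt(2)/4)*sqrt(sqrt(2)/4 + 1/2)*sin(5*pi/16)*cos(5*pi/16)*cos(7*pi/16)**2 + sin(5*pi/16)**2*cos(7*pi/16)**2/2 + 2*sqrt(1/2 - sqrt(2)/4)*sqrt(sqrt(2)/4 + 1/2)*sin(5*pi/16)**2*sin(7*pi/16)*cos(7*pi/16) + sqrt(2)*sin(5*pi/16)*sin(7*pi/16)*cos(5*pi/16)*cos(7*pi/16) + sin(7*pi/16)**2*cos(5*pi/16)**2/2 + sqrt(2)*sin(5*pi/16)**2*sin(7*pi/16)**2/4 + sin(5*pi/16)**2*sin(7*pi/16)**2/2.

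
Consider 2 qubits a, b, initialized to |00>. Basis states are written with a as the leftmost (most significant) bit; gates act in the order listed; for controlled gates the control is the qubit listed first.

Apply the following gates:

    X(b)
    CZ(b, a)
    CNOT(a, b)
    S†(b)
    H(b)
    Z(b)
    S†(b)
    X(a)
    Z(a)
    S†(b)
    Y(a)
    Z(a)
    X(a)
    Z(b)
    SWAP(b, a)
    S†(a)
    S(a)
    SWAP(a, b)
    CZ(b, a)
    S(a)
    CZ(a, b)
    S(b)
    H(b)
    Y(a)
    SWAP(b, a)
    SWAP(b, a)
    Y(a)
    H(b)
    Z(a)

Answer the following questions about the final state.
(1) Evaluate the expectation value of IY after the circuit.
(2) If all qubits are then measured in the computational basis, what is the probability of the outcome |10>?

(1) In the final state, IY has expectation 1. Key observation: gates 23-28 undo each other exactly, leaving only the rest of the circuit to track.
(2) Outcome |10> occurs with probability 1/2.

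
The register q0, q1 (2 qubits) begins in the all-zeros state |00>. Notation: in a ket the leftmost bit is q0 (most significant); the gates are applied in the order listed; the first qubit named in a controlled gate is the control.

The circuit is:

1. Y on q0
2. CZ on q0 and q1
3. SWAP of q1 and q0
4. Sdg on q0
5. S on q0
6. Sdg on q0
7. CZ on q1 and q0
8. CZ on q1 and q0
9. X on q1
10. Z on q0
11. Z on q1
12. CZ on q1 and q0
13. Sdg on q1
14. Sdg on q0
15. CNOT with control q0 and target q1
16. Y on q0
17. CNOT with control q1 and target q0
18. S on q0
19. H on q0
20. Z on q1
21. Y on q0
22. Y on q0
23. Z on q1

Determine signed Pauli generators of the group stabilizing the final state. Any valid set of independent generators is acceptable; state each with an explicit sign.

One valid set of independent stabilizer generators is -XI, +IZ (any independent generating set of the same group is equally correct). Key observation: gates 20-23 undo each other exactly, leaving only the rest of the circuit to track.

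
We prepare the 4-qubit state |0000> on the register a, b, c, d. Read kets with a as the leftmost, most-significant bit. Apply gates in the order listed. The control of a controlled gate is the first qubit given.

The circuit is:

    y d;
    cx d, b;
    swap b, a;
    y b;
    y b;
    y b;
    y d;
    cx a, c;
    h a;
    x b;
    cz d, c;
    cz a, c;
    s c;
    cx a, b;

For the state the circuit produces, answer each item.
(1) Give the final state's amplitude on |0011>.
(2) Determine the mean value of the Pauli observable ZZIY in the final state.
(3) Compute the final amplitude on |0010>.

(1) The amplitude on |0011> is 0.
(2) The expectation value of ZZIY is 0.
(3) The final state's coefficient on |0010> equals -sqrt(2)/2.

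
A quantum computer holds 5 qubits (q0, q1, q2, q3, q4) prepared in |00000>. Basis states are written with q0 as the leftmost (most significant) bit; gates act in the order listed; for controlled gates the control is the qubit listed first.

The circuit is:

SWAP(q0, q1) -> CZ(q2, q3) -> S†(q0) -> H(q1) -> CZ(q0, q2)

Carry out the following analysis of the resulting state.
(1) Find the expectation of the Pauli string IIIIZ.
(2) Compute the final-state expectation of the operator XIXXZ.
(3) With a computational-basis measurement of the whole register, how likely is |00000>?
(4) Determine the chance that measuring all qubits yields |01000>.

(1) The observable IIIIZ averages to 1.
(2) The observable XIXXZ averages to 0.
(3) A full measurement returns |00000> with probability 1/2.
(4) A full measurement returns |01000> with probability 1/2.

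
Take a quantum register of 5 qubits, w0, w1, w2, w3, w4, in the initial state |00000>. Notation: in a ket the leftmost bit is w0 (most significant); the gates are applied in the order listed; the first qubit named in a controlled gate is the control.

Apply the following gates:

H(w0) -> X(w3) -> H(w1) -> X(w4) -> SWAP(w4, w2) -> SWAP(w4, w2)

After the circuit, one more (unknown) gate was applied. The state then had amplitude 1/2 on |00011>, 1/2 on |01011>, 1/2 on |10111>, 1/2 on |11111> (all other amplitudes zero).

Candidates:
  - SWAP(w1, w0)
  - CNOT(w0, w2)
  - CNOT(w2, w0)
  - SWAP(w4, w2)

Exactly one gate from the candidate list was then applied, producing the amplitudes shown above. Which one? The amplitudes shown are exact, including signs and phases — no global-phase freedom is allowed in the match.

The applied gate was CNOT(w0, w2). Key observation: the block from step 5 through step 6 cancels to the identity and can be dropped.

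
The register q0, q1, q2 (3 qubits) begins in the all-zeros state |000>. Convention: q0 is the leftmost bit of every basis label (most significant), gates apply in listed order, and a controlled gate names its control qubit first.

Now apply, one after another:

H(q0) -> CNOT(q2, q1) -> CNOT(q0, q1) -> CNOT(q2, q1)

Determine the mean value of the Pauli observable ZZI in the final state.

In the final state, ZZI has expectation 1.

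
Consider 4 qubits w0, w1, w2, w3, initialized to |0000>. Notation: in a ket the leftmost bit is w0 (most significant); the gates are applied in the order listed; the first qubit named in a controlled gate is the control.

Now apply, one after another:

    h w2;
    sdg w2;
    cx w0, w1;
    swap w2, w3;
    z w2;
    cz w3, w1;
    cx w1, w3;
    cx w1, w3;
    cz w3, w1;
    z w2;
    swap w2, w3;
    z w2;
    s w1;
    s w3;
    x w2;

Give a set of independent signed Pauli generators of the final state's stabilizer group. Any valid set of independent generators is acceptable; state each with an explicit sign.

The stabilizer group can be generated by -IIYI, +ZIII, +IZII, +IIIZ, among other valid generating sets. Key observation: steps 4-11 multiply out to the identity, so the circuit reduces to the remaining gates.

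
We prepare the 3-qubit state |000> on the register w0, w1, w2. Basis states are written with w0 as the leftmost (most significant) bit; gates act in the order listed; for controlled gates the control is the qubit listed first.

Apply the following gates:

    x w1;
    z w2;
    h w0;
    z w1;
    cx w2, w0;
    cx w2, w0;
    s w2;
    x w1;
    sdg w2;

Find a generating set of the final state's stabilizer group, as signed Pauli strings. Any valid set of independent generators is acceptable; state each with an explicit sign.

The final state is stabilized by the group generated by +XII, +IZI, +IIZ; other independent generating sets are equally valid. Key observation: steps 5-6 multiply out to the identity, so the circuit reduces to the remaining gates.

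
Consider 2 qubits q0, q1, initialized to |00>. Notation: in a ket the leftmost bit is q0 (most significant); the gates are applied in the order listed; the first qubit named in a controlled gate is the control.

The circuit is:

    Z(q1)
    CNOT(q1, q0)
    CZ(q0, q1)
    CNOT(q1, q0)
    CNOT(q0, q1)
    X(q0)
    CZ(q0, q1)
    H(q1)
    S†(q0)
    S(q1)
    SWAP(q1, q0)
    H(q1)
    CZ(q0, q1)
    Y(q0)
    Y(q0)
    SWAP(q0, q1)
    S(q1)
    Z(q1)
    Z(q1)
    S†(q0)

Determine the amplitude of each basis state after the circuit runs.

The final amplitudes are -I/2 on |00>, I/2 on |01>, 1/2 on |10>, 1/2 on |11>.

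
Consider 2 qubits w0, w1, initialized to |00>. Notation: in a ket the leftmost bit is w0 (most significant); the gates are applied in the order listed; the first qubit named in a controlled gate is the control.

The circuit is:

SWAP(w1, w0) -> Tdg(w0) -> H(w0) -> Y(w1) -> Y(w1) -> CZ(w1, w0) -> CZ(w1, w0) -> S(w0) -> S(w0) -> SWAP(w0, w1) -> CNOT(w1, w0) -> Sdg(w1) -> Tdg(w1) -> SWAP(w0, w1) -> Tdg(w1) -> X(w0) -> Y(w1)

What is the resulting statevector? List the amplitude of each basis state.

The final amplitudes are -sqrt(2)*I/2 on |00>, 0 on |01>, 0 on |10>, sqrt(2)*I/2 on |11>.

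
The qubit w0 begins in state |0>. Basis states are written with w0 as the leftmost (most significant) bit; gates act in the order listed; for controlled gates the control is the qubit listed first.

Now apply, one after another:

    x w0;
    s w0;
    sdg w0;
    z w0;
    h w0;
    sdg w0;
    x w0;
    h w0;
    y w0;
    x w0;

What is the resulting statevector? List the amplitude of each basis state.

After the circuit, the state carries amplitude 1/2 - I/2 on |0>, -1/2 - I/2 on |1>.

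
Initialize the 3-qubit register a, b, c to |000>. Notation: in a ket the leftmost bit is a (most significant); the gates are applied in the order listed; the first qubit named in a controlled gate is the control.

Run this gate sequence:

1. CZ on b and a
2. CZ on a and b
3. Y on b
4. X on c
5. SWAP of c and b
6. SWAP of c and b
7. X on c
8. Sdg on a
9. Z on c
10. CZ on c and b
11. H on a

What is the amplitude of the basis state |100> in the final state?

The final state's coefficient on |100> equals 0. Key observation: the block from step 4 through step 7 cancels to the identity and can be dropped.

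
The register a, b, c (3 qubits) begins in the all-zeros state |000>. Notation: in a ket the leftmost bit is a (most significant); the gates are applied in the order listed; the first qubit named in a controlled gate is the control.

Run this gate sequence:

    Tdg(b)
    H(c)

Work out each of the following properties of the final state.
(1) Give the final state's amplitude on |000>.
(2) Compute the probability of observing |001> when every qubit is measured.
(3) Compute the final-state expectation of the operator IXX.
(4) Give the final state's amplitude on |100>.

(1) |000> carries amplitude sqrt(2)/2 in the final state.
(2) The probability of measuring |001> is 1/2.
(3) In the final state, IXX has expectation 0.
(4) The amplitude on |100> is 0.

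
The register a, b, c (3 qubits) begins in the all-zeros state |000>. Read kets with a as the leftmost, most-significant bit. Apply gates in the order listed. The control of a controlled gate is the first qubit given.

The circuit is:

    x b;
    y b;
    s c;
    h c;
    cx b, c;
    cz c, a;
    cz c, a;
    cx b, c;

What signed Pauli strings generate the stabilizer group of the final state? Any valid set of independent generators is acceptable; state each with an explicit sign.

One valid set of independent stabilizer generators is +IIX, +ZII, +IZI (any independent generating set of the same group is equally correct).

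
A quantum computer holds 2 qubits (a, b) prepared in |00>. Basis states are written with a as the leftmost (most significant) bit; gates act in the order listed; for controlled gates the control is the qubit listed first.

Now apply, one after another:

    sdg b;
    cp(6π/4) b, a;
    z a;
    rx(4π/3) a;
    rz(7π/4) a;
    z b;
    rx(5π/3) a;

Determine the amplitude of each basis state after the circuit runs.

The final amplitudes are sqrt(3)*(-1 - exp(3*I*pi/4))*exp(I*pi/8)/4 on |00>, 0 on |01>, (-3 - exp(I*pi/4))*exp(3*I*pi/8)/4 on |10>, 0 on |11>.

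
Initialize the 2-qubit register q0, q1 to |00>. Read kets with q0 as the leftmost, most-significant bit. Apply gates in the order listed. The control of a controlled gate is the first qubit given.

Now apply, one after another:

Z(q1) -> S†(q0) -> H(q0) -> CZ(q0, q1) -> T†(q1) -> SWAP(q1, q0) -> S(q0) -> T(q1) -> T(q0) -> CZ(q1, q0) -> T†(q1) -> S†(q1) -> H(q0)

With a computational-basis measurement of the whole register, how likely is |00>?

The probability of measuring |00> is 1/4.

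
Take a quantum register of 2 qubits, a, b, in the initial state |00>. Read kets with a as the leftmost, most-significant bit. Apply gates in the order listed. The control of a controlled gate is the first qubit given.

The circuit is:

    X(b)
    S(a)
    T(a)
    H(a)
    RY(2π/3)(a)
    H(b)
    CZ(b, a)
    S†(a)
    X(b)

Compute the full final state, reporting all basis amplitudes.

The final amplitudes are -1/4 + sqrt(3)/4 on |00>, 1/4 - sqrt(3)/4 on |01>, I*(-sqrt(3) - 1)/4 on |10>, I*(-sqrt(3) - 1)/4 on |11>.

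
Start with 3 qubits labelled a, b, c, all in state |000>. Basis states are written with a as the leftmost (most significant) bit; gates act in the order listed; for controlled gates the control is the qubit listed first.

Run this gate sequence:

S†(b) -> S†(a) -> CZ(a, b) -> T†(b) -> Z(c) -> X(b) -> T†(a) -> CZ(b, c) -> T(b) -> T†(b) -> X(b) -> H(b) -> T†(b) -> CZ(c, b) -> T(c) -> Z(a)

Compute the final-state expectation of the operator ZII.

In the final state, ZII has expectation 1.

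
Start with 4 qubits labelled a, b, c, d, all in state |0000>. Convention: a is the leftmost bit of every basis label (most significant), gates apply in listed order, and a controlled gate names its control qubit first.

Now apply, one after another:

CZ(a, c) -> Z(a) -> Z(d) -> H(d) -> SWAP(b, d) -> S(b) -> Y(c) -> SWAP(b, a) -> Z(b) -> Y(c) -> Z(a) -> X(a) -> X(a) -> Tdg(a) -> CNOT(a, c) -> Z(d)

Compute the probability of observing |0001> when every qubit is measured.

A full measurement returns |0001> with probability 0.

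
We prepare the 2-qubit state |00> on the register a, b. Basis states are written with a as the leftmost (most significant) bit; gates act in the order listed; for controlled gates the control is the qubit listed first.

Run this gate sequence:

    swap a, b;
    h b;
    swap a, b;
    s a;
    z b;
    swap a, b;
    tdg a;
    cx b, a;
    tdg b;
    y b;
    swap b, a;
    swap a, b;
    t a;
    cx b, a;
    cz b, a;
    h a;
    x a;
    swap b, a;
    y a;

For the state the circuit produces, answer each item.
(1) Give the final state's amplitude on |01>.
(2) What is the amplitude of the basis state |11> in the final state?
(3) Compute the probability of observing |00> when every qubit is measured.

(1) The amplitude on |01> is -1/2.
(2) The final state's coefficient on |11> equals I/2.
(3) The probability of measuring |00> is 1/4.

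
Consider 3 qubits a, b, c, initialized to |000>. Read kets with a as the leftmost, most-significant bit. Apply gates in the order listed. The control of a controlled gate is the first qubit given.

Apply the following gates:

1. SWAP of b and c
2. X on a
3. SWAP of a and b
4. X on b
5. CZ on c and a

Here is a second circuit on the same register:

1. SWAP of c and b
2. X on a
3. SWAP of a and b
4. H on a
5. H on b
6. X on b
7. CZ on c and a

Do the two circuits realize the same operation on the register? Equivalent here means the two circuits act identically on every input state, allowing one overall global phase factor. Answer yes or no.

No, they are not equivalent — no single phase factor reconciles the two unitaries.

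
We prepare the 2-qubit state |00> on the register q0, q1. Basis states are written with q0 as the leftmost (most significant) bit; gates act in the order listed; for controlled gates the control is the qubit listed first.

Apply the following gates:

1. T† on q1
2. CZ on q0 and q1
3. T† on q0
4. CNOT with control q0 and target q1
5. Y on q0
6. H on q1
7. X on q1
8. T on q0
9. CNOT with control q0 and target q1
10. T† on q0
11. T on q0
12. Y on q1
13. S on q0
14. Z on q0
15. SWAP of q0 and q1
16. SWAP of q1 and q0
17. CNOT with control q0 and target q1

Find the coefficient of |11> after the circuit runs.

The final state's coefficient on |11> equals -sqrt(2)*exp(3*I*pi/4)/2.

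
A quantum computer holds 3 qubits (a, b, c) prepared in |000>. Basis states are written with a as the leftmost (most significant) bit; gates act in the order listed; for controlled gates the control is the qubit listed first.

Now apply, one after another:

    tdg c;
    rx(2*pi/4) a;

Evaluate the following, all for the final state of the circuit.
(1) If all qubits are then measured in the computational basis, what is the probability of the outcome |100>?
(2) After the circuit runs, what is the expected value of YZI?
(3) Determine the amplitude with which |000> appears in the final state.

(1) Outcome |100> occurs with probability 1/2.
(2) The observable YZI averages to -1.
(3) |000> carries amplitude sqrt(2)/2 in the final state.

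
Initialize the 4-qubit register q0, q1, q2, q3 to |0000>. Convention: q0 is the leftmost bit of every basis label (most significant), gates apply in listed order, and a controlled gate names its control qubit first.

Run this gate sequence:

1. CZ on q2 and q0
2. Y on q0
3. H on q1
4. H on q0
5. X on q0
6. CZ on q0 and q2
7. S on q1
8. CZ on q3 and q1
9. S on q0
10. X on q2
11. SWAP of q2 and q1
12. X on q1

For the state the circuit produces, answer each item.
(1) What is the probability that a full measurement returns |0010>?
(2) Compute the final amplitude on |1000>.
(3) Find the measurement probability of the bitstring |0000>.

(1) Outcome |0010> occurs with probability 1/4.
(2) |1000> carries amplitude -1/2 in the final state.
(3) A full measurement returns |0000> with probability 1/4.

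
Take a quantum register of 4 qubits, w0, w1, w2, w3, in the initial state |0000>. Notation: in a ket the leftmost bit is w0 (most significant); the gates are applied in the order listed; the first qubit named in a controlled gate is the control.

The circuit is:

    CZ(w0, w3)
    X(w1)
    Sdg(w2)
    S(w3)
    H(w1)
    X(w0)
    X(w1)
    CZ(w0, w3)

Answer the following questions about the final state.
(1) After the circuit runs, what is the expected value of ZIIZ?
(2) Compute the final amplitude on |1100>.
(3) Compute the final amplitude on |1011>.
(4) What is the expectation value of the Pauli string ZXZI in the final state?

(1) The expectation value of ZIIZ is -1.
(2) The amplitude on |1100> is sqrt(2)/2.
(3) The final state's coefficient on |1011> equals 0.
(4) The expectation value of ZXZI is 1.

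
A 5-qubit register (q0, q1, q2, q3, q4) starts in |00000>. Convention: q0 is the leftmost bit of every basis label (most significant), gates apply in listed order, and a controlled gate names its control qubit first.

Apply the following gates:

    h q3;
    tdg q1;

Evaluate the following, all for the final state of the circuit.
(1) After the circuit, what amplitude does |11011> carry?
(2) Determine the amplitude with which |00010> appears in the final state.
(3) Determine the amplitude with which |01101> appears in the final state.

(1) |11011> carries amplitude 0 in the final state.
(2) The final state's coefficient on |00010> equals sqrt(2)/2.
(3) The amplitude on |01101> is 0.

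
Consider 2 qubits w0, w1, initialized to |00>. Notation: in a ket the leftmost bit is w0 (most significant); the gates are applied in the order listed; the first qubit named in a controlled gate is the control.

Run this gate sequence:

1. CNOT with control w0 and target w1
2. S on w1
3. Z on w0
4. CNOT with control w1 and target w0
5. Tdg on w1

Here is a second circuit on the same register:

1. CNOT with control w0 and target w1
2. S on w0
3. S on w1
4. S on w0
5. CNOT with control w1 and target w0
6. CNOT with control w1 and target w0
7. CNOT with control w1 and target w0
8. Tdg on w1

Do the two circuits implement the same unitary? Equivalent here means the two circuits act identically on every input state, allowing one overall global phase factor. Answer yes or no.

Yes, they are equivalent — the unitaries differ by at most a global phase.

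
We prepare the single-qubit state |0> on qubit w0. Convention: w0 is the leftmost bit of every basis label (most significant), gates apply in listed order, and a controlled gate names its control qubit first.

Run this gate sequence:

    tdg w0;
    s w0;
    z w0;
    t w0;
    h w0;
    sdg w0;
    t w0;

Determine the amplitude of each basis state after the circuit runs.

The final amplitudes are sqrt(2)/2 on |0>, -sqrt(2)*exp(3*I*pi/4)/2 on |1>.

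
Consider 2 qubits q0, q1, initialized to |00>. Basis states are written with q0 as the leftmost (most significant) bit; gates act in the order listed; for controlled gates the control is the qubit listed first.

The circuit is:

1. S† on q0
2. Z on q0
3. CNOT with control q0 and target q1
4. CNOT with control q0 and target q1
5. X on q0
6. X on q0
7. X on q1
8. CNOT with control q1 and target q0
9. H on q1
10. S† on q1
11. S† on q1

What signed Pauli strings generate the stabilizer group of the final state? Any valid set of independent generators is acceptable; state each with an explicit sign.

The stabilizer group can be generated by +IX, -ZI, among other valid generating sets. Key observation: steps 3-4 multiply out to the identity, so the circuit reduces to the remaining gates.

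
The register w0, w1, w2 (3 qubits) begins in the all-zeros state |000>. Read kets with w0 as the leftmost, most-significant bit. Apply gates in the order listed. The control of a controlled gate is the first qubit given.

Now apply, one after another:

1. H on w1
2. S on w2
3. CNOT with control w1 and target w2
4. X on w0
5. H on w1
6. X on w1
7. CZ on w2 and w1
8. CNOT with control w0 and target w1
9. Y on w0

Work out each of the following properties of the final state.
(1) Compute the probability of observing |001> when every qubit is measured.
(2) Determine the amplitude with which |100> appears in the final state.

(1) The probability of measuring |001> is 1/4.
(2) The amplitude on |100> is 0.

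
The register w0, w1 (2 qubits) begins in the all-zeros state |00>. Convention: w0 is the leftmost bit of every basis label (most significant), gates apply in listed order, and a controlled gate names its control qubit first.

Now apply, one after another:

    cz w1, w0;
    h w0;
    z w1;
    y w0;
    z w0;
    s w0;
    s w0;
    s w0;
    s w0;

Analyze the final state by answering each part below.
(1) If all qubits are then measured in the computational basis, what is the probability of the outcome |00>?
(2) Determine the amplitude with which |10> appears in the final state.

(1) A full measurement returns |00> with probability 1/2. Key observation: gates 6-9 undo each other exactly, leaving only the rest of the circuit to track.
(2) The final state's coefficient on |10> equals -sqrt(2)*I/2.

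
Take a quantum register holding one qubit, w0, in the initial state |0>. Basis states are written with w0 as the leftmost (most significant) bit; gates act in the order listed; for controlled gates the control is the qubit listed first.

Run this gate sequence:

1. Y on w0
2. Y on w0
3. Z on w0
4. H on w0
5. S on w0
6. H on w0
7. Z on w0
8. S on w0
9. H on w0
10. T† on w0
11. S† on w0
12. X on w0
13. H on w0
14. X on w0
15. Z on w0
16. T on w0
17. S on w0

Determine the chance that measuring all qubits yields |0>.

Outcome |0> occurs with probability 1/2.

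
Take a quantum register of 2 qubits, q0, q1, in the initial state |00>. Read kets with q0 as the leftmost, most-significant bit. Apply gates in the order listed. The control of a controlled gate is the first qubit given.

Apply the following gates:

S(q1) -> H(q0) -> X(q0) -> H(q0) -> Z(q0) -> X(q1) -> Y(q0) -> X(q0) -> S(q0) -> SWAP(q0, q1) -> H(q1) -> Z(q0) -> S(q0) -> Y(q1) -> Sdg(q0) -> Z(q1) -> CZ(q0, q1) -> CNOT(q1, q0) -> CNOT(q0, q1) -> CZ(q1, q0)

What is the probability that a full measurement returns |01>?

Outcome |01> occurs with probability 1/2. Key observation: gates 2-5 undo each other exactly, leaving only the rest of the circuit to track.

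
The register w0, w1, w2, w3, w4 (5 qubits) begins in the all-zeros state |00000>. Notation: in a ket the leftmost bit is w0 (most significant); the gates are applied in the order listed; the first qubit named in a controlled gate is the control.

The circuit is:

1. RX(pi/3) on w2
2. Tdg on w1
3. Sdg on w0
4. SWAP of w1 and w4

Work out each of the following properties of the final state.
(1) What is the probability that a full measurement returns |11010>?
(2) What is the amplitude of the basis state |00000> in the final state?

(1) Outcome |11010> occurs with probability 0.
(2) |00000> carries amplitude sqrt(3)/2 in the final state.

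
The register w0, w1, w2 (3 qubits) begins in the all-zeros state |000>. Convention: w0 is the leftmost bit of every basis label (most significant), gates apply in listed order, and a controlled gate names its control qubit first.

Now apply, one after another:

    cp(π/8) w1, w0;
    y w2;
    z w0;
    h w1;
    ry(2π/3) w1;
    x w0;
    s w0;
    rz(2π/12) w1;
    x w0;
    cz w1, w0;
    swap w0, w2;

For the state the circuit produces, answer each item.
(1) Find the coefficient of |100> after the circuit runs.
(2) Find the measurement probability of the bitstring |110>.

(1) |100> carries amplitude (-sqrt(6) + sqrt(2))*exp(11*I*pi/12)/4 in the final state.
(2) Outcome |110> occurs with probability sqrt(3)/4 + 1/2.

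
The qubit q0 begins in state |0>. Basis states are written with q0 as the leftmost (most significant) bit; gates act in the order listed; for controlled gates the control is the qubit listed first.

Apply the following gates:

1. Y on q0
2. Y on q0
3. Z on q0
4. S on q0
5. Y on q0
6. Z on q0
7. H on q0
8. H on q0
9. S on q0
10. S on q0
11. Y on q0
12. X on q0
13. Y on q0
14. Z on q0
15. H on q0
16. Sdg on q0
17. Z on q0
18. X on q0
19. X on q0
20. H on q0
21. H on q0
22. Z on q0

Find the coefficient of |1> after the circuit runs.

|1> carries amplitude -sqrt(2)/2 in the final state.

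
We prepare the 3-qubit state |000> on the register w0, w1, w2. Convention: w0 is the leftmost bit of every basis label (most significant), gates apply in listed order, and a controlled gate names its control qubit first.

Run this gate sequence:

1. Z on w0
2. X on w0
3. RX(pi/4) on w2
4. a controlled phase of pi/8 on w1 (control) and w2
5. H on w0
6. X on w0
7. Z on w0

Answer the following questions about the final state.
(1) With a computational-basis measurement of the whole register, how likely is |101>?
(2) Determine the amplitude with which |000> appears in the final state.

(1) The probability of measuring |101> is 1/4 - sqrt(2)/8.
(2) |000> carries amplitude -sqrt(2*sqrt(2) + 4)/4 in the final state.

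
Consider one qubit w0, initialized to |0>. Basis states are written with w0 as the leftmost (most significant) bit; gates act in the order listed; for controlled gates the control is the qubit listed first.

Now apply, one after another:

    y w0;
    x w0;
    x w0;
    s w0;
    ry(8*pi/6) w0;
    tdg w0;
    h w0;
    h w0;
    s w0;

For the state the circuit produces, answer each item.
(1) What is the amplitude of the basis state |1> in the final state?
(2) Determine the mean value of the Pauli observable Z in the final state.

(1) The amplitude on |1> is exp(I*pi/4)/2.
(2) The expectation value of Z is 1/2.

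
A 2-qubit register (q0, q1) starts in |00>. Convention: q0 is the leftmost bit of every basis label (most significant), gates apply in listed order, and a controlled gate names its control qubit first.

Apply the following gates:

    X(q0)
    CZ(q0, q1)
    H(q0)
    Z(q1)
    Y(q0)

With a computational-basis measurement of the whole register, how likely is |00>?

A full measurement returns |00> with probability 1/2.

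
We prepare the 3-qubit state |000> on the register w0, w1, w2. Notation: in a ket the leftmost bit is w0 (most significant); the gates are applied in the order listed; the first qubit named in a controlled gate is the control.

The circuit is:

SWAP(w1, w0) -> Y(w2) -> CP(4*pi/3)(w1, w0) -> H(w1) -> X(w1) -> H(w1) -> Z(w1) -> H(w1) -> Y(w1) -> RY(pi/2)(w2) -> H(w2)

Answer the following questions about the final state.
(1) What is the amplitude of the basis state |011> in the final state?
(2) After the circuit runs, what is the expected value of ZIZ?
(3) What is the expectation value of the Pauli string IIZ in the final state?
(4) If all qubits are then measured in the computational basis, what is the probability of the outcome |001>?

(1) The final state's coefficient on |011> equals sqrt(2)/2.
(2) In the final state, ZIZ has expectation -1.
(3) The observable IIZ averages to -1.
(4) The probability of measuring |001> is 1/2.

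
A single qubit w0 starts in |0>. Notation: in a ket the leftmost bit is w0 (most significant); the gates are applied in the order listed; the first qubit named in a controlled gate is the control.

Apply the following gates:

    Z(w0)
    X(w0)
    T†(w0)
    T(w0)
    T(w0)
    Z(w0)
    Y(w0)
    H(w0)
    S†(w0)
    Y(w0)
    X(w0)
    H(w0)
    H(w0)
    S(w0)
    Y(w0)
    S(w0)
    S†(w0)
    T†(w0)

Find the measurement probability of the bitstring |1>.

The probability of measuring |1> is 1/2.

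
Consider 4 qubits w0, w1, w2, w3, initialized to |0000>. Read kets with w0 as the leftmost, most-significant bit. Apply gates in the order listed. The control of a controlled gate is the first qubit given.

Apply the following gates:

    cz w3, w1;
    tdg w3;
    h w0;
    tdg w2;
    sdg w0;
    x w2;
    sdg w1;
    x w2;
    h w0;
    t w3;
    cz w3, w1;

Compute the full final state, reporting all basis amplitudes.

After the circuit, the state carries amplitude 1/2 - I/2 on |0000>, 1/2 + I/2 on |1000>, and 0 on every other basis state.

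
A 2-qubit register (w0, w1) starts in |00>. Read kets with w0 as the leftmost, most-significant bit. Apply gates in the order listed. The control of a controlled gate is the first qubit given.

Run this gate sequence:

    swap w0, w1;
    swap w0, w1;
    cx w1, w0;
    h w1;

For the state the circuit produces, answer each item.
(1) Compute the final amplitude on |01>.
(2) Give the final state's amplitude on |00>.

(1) |01> carries amplitude sqrt(2)/2 in the final state. Key observation: gates 1-2 undo each other exactly, leaving only the rest of the circuit to track.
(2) The final state's coefficient on |00> equals sqrt(2)/2.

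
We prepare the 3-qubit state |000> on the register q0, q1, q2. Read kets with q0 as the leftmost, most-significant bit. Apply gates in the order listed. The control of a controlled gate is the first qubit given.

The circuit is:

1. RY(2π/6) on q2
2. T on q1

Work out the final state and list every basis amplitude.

The final amplitudes are sqrt(3)/2 on |000>, 1/2 on |001>, and 0 on every other basis state.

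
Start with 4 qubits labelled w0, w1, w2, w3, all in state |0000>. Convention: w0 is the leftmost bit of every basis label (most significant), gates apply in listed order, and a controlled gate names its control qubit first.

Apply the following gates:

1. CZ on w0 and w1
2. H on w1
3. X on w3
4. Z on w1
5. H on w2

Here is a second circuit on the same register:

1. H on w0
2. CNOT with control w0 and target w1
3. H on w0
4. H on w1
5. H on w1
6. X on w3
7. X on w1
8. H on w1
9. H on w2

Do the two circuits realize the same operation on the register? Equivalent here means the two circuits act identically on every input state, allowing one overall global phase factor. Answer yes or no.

No — the two circuits implement different unitaries, even allowing a global phase.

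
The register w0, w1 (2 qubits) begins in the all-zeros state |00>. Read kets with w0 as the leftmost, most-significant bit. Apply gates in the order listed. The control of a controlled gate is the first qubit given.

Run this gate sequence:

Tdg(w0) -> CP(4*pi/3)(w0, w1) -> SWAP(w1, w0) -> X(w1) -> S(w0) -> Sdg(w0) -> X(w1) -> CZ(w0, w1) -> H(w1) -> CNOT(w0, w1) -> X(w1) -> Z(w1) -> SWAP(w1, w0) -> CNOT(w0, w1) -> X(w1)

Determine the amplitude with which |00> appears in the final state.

The amplitude on |00> is 0.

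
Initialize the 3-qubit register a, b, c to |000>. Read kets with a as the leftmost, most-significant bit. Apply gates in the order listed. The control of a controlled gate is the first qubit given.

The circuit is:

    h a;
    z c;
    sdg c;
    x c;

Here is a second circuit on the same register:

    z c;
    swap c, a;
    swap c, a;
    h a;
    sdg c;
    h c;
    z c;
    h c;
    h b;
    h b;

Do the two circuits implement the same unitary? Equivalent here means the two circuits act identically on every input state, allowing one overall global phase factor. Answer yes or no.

Yes: on every input state the two circuits agree up to one overall phase factor.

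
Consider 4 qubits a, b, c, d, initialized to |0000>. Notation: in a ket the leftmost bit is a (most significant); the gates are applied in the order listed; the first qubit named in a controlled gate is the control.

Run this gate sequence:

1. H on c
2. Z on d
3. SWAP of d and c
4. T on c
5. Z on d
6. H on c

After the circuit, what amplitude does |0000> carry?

The amplitude on |0000> is 1/2.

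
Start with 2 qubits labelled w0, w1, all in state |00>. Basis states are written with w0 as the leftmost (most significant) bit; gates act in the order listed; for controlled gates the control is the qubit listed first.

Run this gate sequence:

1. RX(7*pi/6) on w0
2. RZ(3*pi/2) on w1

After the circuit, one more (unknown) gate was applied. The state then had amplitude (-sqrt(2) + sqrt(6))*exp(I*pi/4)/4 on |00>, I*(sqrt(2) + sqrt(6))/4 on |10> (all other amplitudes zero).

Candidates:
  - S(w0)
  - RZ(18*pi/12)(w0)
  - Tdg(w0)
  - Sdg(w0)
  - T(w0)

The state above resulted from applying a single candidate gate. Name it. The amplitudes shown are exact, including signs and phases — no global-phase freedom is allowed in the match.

The applied gate was Tdg(w0).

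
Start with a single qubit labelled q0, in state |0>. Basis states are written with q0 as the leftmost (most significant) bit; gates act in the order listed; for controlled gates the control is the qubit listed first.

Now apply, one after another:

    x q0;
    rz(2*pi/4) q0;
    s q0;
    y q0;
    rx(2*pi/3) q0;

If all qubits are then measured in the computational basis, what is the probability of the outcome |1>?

A full measurement returns |1> with probability 3/4.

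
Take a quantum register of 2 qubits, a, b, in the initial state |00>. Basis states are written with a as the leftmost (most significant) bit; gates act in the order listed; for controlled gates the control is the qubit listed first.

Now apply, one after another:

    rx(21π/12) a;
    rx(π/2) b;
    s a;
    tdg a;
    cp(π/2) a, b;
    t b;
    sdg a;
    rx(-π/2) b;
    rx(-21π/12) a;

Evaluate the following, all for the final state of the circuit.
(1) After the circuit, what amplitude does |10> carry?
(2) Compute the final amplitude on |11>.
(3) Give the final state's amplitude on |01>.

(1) The final state's coefficient on |10> equals sqrt(2)*(-1 - I - exp(3*I*pi/4) + exp(I*pi/4))/8.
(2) The amplitude on |11> is sqrt(2)*(1 - exp(I*pi/4) + exp(3*I*pi/4) + I)/8.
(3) |01> carries amplitude 1/4 - exp(3*I*pi/4)/4 - sqrt(2)*exp(I*pi/4)/8 - sqrt(2)*exp(3*I*pi/4)/8 + sqrt(2)*(-1 + I)/8 + exp(I*pi/4)/4 + I/4 in the final state.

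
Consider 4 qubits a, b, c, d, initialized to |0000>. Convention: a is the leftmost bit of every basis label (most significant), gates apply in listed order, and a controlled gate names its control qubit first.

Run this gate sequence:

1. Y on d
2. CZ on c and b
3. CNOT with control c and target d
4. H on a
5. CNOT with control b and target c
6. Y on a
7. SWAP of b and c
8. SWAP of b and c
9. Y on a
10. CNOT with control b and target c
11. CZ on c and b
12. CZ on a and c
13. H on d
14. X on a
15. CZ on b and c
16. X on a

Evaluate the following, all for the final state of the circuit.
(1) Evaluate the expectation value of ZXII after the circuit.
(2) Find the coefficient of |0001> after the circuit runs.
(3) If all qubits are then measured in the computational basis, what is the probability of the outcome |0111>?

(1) In the final state, ZXII has expectation 0. Key observation: the block from step 5 through step 10 cancels to the identity and can be dropped.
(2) The final state's coefficient on |0001> equals -I/2.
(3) The probability of measuring |0111> is 0.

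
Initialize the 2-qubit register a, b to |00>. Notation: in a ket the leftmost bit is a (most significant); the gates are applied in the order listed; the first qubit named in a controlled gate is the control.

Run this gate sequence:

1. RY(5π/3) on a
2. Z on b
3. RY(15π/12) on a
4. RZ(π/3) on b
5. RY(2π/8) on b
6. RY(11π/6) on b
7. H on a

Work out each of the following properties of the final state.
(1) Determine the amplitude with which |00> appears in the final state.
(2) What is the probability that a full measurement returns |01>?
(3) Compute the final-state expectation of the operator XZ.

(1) The amplitude on |00> is (-sqrt(3) - sqrt(2))*exp(5*I*pi/6)/4.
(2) A full measurement returns |01> with probability 3/16 - sqrt(2)/8.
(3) The observable XZ averages to -1/2 - sqrt(3)/4.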